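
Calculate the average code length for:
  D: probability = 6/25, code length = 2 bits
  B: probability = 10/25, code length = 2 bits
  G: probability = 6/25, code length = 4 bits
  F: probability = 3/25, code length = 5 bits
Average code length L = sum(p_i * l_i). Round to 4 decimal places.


Weighted contributions p_i * l_i:
  D: (6/25) * 2 = 12/25
  B: (10/25) * 2 = 20/25
  G: (6/25) * 4 = 24/25
  F: (3/25) * 5 = 15/25
Sum = (12 + 20 + 24 + 15)/25 = 71/25

L = 71/25 = 2.8400 bits/symbol


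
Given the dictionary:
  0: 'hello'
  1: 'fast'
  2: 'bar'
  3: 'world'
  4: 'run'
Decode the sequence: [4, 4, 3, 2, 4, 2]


Look up each index in the dictionary:
  4 -> 'run'
  4 -> 'run'
  3 -> 'world'
  2 -> 'bar'
  4 -> 'run'
  2 -> 'bar'

Decoded: "run run world bar run bar"


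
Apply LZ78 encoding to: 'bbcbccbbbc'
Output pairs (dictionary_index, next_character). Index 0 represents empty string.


LZ78 encoding steps:
Dictionary: {0: ''}
Step 1: w='' (idx 0), next='b' -> output (0, 'b'), add 'b' as idx 1
Step 2: w='b' (idx 1), next='c' -> output (1, 'c'), add 'bc' as idx 2
Step 3: w='bc' (idx 2), next='c' -> output (2, 'c'), add 'bcc' as idx 3
Step 4: w='b' (idx 1), next='b' -> output (1, 'b'), add 'bb' as idx 4
Step 5: w='bc' (idx 2), end of input -> output (2, '')


Encoded: [(0, 'b'), (1, 'c'), (2, 'c'), (1, 'b'), (2, '')]


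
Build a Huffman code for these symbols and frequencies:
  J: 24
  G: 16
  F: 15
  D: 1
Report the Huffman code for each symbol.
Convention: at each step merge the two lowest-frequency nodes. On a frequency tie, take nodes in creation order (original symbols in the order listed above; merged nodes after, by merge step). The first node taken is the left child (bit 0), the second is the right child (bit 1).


Huffman tree construction:
Step 1: Merge D(1) + F(15) = 16
Step 2: Merge G(16) + (D+F)(16) = 32
Step 3: Merge J(24) + (G+(D+F))(32) = 56
Read each symbol's code off the tree from the root (left child = 0, right child = 1).

Codes:
  J: 0 (length 1)
  G: 10 (length 2)
  F: 111 (length 3)
  D: 110 (length 3)
Average code length: 104/56 = 1.8571 bits/symbol


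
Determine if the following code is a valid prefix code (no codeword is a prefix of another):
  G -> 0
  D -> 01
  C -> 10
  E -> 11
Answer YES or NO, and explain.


Checking each pair (does one codeword prefix another?):
  G='0' vs D='01': prefix -- VIOLATION

NO -- this is NOT a valid prefix code. G (0) is a prefix of D (01).


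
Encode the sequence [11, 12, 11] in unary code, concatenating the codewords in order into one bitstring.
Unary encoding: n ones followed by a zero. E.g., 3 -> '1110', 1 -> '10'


Encode each number as n ones followed by a terminating 0:
  11 -> 111111111110 (12 bits)
  12 -> 1111111111110 (13 bits)
  11 -> 111111111110 (12 bits)
Total length = 12 + 13 + 12 = 37 bits.

Unary([11, 12, 11]) = 1111111111101111111111110111111111110 (37 bits)


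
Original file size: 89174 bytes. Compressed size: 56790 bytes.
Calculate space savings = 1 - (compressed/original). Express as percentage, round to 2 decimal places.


ratio = compressed/original = 56790/89174 = 0.636845
savings = 1 - ratio = 1 - 0.636845 = 0.363155
as a percentage: 0.363155 * 100 = 36.32%

Space savings = 1 - 56790/89174 = 36.32%


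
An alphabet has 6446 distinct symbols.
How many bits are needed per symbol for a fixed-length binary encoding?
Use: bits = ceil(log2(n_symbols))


log2(6446) = 12.6542
Bracket: 2^12 = 4096 < 6446 <= 2^13 = 8192
So ceil(log2(6446)) = 13

bits = ceil(log2(6446)) = ceil(12.6542) = 13 bits


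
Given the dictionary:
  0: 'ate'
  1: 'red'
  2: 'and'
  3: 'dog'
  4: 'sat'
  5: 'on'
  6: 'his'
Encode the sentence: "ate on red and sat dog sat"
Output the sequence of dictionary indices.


Look up each word in the dictionary:
  'ate' -> 0
  'on' -> 5
  'red' -> 1
  'and' -> 2
  'sat' -> 4
  'dog' -> 3
  'sat' -> 4

Encoded: [0, 5, 1, 2, 4, 3, 4]


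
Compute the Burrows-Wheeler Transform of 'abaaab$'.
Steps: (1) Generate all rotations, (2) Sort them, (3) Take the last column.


Rotations (sorted):
  0: $abaaab -> last char: b
  1: aaab$ab -> last char: b
  2: aab$aba -> last char: a
  3: ab$abaa -> last char: a
  4: abaaab$ -> last char: $
  5: b$abaaa -> last char: a
  6: baaab$a -> last char: a


BWT = bbaa$aa


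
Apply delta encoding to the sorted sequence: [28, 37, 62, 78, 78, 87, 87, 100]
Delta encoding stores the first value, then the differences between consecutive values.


First value: 28
Deltas:
  37 - 28 = 9
  62 - 37 = 25
  78 - 62 = 16
  78 - 78 = 0
  87 - 78 = 9
  87 - 87 = 0
  100 - 87 = 13


Delta encoded: [28, 9, 25, 16, 0, 9, 0, 13]


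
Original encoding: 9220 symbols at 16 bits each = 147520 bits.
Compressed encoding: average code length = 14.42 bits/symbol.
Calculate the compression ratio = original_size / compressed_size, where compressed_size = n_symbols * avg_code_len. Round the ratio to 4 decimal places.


original_size = n_symbols * orig_bits = 9220 * 16 = 147520 bits
compressed_size = n_symbols * avg_code_len = 9220 * 14.42 = 132952.4 bits
ratio = original_size / compressed_size = 147520 / 132952.4 = 1.1096

Compression ratio = 1.1096


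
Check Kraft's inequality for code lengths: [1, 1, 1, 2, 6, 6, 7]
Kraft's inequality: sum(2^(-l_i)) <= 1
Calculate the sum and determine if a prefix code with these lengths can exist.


Sum = 2^(-1) + 2^(-1) + 2^(-1) + 2^(-2) + 2^(-6) + 2^(-6) + 2^(-7)
    = 0.5 + 0.5 + 0.5 + 0.25 + 0.015625 + 0.015625 + 0.0078125
    = 229/128 = 1.7890625
Since 1.7890625 > 1, Kraft's inequality is NOT satisfied.
A prefix code with these lengths CANNOT exist.

Kraft sum = 1.7890625. Not satisfied.


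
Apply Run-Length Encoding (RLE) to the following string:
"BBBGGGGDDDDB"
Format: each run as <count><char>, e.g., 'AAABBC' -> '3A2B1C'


Scanning runs left to right:
  i=0: run of 'B' x 3 -> '3B'
  i=3: run of 'G' x 4 -> '4G'
  i=7: run of 'D' x 4 -> '4D'
  i=11: run of 'B' x 1 -> '1B'

RLE = 3B4G4D1B


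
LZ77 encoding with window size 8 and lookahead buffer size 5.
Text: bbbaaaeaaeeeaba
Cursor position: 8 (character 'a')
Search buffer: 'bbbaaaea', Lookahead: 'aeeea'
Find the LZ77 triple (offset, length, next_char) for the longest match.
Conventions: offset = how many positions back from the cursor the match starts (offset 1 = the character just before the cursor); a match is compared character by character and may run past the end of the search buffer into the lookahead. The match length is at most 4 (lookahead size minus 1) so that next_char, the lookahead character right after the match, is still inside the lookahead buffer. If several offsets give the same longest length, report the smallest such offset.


Try each offset into the search buffer:
  offset=1 (pos 7, char 'a'): match length 1
  offset=2 (pos 6, char 'e'): match length 0
  offset=3 (pos 5, char 'a'): match length 2
  offset=4 (pos 4, char 'a'): match length 1
  offset=5 (pos 3, char 'a'): match length 1
  offset=6 (pos 2, char 'b'): match length 0
  offset=7 (pos 1, char 'b'): match length 0
  offset=8 (pos 0, char 'b'): match length 0
Longest match has length 2 at offset 3.
next_char = character at position 8 + 2 = 10 -> 'e'

Best match: offset=3, length=2 (matching 'ae' starting at position 5)
LZ77 triple: (3, 2, 'e')


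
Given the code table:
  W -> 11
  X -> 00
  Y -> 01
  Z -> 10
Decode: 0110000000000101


Decoding:
01 -> Y
10 -> Z
00 -> X
00 -> X
00 -> X
00 -> X
01 -> Y
01 -> Y


Result: YZXXXXYY


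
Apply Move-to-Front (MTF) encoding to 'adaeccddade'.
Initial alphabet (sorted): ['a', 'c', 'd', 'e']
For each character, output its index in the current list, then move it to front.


MTF encoding:
'a': index 0 in ['a', 'c', 'd', 'e'] -> ['a', 'c', 'd', 'e']
'd': index 2 in ['a', 'c', 'd', 'e'] -> ['d', 'a', 'c', 'e']
'a': index 1 in ['d', 'a', 'c', 'e'] -> ['a', 'd', 'c', 'e']
'e': index 3 in ['a', 'd', 'c', 'e'] -> ['e', 'a', 'd', 'c']
'c': index 3 in ['e', 'a', 'd', 'c'] -> ['c', 'e', 'a', 'd']
'c': index 0 in ['c', 'e', 'a', 'd'] -> ['c', 'e', 'a', 'd']
'd': index 3 in ['c', 'e', 'a', 'd'] -> ['d', 'c', 'e', 'a']
'd': index 0 in ['d', 'c', 'e', 'a'] -> ['d', 'c', 'e', 'a']
'a': index 3 in ['d', 'c', 'e', 'a'] -> ['a', 'd', 'c', 'e']
'd': index 1 in ['a', 'd', 'c', 'e'] -> ['d', 'a', 'c', 'e']
'e': index 3 in ['d', 'a', 'c', 'e'] -> ['e', 'd', 'a', 'c']


Output: [0, 2, 1, 3, 3, 0, 3, 0, 3, 1, 3]


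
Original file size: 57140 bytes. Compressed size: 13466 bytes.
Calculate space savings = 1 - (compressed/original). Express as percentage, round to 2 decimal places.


ratio = compressed/original = 13466/57140 = 0.235667
savings = 1 - ratio = 1 - 0.235667 = 0.764333
as a percentage: 0.764333 * 100 = 76.43%

Space savings = 1 - 13466/57140 = 76.43%


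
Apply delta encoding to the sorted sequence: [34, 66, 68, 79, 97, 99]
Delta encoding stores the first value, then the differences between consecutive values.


First value: 34
Deltas:
  66 - 34 = 32
  68 - 66 = 2
  79 - 68 = 11
  97 - 79 = 18
  99 - 97 = 2


Delta encoded: [34, 32, 2, 11, 18, 2]


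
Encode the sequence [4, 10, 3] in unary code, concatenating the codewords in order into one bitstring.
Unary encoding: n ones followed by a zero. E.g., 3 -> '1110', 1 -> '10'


Encode each number as n ones followed by a terminating 0:
  4 -> 11110 (5 bits)
  10 -> 11111111110 (11 bits)
  3 -> 1110 (4 bits)
Total length = 5 + 11 + 4 = 20 bits.

Unary([4, 10, 3]) = 11110111111111101110 (20 bits)


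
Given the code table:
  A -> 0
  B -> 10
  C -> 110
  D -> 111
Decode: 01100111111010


Decoding:
0 -> A
110 -> C
0 -> A
111 -> D
111 -> D
0 -> A
10 -> B


Result: ACADDAB


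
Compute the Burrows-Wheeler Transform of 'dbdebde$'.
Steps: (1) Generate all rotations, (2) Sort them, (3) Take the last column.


Rotations (sorted):
  0: $dbdebde -> last char: e
  1: bde$dbde -> last char: e
  2: bdebde$d -> last char: d
  3: dbdebde$ -> last char: $
  4: de$dbdeb -> last char: b
  5: debde$db -> last char: b
  6: e$dbdebd -> last char: d
  7: ebde$dbd -> last char: d


BWT = eed$bbdd


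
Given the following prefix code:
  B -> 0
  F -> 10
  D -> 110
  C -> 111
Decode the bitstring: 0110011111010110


Decoding step by step:
Bits 0 -> B
Bits 110 -> D
Bits 0 -> B
Bits 111 -> C
Bits 110 -> D
Bits 10 -> F
Bits 110 -> D


Decoded message: BDBCDFD


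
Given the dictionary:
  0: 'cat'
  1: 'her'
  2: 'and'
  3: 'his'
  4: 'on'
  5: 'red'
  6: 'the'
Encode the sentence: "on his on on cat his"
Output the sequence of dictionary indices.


Look up each word in the dictionary:
  'on' -> 4
  'his' -> 3
  'on' -> 4
  'on' -> 4
  'cat' -> 0
  'his' -> 3

Encoded: [4, 3, 4, 4, 0, 3]


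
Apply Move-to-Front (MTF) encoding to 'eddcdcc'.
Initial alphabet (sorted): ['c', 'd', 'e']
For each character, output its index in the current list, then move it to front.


MTF encoding:
'e': index 2 in ['c', 'd', 'e'] -> ['e', 'c', 'd']
'd': index 2 in ['e', 'c', 'd'] -> ['d', 'e', 'c']
'd': index 0 in ['d', 'e', 'c'] -> ['d', 'e', 'c']
'c': index 2 in ['d', 'e', 'c'] -> ['c', 'd', 'e']
'd': index 1 in ['c', 'd', 'e'] -> ['d', 'c', 'e']
'c': index 1 in ['d', 'c', 'e'] -> ['c', 'd', 'e']
'c': index 0 in ['c', 'd', 'e'] -> ['c', 'd', 'e']


Output: [2, 2, 0, 2, 1, 1, 0]


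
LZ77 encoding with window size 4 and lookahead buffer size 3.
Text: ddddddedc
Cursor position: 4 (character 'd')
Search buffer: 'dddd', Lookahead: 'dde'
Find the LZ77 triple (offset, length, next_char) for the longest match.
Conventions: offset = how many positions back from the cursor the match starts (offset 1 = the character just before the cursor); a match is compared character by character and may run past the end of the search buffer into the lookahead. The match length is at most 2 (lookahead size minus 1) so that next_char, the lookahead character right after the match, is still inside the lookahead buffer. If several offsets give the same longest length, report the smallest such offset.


Try each offset into the search buffer:
  offset=1 (pos 3, char 'd'): match length 2
  offset=2 (pos 2, char 'd'): match length 2
  offset=3 (pos 1, char 'd'): match length 2
  offset=4 (pos 0, char 'd'): match length 2
Longest match has length 2, found at offsets 1, 2, 3, 4; take the smallest, offset 1.
next_char = character at position 4 + 2 = 6 -> 'e'

Best match: offset=1, length=2 (matching 'dd' starting at position 3)
LZ77 triple: (1, 2, 'e')


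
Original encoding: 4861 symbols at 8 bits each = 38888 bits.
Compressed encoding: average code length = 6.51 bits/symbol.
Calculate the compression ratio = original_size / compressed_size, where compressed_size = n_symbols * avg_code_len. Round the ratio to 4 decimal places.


original_size = n_symbols * orig_bits = 4861 * 8 = 38888 bits
compressed_size = n_symbols * avg_code_len = 4861 * 6.51 = 31645.11 bits
ratio = original_size / compressed_size = 38888 / 31645.11 = 1.2289

Compression ratio = 1.2289


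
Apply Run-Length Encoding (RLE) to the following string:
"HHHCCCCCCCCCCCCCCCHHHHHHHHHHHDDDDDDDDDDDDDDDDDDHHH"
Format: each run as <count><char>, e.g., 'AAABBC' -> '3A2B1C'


Scanning runs left to right:
  i=0: run of 'H' x 3 -> '3H'
  i=3: run of 'C' x 15 -> '15C'
  i=18: run of 'H' x 11 -> '11H'
  i=29: run of 'D' x 18 -> '18D'
  i=47: run of 'H' x 3 -> '3H'

RLE = 3H15C11H18D3H


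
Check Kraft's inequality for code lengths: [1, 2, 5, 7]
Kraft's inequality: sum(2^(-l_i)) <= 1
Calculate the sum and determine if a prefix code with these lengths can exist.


Sum = 2^(-1) + 2^(-2) + 2^(-5) + 2^(-7)
    = 0.5 + 0.25 + 0.03125 + 0.0078125
    = 101/128 = 0.7890625
Since 0.7890625 <= 1, Kraft's inequality IS satisfied.
A prefix code with these lengths CAN exist.

Kraft sum = 0.7890625. Satisfied.


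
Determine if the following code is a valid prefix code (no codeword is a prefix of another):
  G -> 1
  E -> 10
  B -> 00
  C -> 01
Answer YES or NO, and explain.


Checking each pair (does one codeword prefix another?):
  G='1' vs E='10': prefix -- VIOLATION

NO -- this is NOT a valid prefix code. G (1) is a prefix of E (10).


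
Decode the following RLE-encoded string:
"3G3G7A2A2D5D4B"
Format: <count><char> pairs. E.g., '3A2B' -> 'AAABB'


Expanding each <count><char> pair:
  3G -> 'GGG'
  3G -> 'GGG'
  7A -> 'AAAAAAA'
  2A -> 'AA'
  2D -> 'DD'
  5D -> 'DDDDD'
  4B -> 'BBBB'

Decoded = GGGGGGAAAAAAAAADDDDDDDBBBB


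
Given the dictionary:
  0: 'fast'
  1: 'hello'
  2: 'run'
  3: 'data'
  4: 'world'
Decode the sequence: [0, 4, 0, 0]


Look up each index in the dictionary:
  0 -> 'fast'
  4 -> 'world'
  0 -> 'fast'
  0 -> 'fast'

Decoded: "fast world fast fast"


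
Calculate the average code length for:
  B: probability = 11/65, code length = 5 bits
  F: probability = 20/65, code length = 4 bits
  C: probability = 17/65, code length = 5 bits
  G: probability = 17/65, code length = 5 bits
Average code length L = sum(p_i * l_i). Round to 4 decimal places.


Weighted contributions p_i * l_i:
  B: (11/65) * 5 = 55/65
  F: (20/65) * 4 = 80/65
  C: (17/65) * 5 = 85/65
  G: (17/65) * 5 = 85/65
Sum = (55 + 80 + 85 + 85)/65 = 305/65

L = 305/65 = 4.6923 bits/symbol


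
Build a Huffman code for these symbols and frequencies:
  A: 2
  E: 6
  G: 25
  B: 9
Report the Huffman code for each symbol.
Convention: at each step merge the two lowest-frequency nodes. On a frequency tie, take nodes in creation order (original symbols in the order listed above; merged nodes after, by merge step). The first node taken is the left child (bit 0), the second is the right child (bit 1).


Huffman tree construction:
Step 1: Merge A(2) + E(6) = 8
Step 2: Merge (A+E)(8) + B(9) = 17
Step 3: Merge ((A+E)+B)(17) + G(25) = 42
Read each symbol's code off the tree from the root (left child = 0, right child = 1).

Codes:
  A: 000 (length 3)
  E: 001 (length 3)
  G: 1 (length 1)
  B: 01 (length 2)
Average code length: 67/42 = 1.5952 bits/symbol


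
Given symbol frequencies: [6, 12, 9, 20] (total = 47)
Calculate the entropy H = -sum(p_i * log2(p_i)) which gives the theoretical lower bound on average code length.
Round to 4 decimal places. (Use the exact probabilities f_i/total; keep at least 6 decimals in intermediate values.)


Per-symbol terms -p_i * log2(p_i) with p_i = f_i/47:
  p = 6/47 = 0.127660: log2(p) = -2.969626, -p*log2(p) = 0.379101
  p = 12/47 = 0.255319: log2(p) = -1.969626, -p*log2(p) = 0.502883
  p = 9/47 = 0.191489: log2(p) = -2.384664, -p*log2(p) = 0.456638
  p = 20/47 = 0.425532: log2(p) = -1.232661, -p*log2(p) = 0.524536
H = 0.379101 + 0.502883 + 0.456638 + 0.524536 = 1.863158

H = 1.8632 bits/symbol


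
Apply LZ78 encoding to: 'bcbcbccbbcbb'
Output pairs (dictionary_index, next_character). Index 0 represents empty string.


LZ78 encoding steps:
Dictionary: {0: ''}
Step 1: w='' (idx 0), next='b' -> output (0, 'b'), add 'b' as idx 1
Step 2: w='' (idx 0), next='c' -> output (0, 'c'), add 'c' as idx 2
Step 3: w='b' (idx 1), next='c' -> output (1, 'c'), add 'bc' as idx 3
Step 4: w='bc' (idx 3), next='c' -> output (3, 'c'), add 'bcc' as idx 4
Step 5: w='b' (idx 1), next='b' -> output (1, 'b'), add 'bb' as idx 5
Step 6: w='c' (idx 2), next='b' -> output (2, 'b'), add 'cb' as idx 6
Step 7: w='b' (idx 1), end of input -> output (1, '')


Encoded: [(0, 'b'), (0, 'c'), (1, 'c'), (3, 'c'), (1, 'b'), (2, 'b'), (1, '')]


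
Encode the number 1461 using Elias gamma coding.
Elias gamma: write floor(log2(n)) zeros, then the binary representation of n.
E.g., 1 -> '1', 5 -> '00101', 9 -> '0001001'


num_bits = floor(log2(1461)) + 1 = 11
leading_zeros = num_bits - 1 = 10
binary(1461) = 10110110101

Elias gamma(1461) = '0000000000' + '10110110101' = 000000000010110110101 (21 bits)


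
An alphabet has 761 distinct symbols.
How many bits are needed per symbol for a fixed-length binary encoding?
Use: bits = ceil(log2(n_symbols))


log2(761) = 9.5718
Bracket: 2^9 = 512 < 761 <= 2^10 = 1024
So ceil(log2(761)) = 10

bits = ceil(log2(761)) = ceil(9.5718) = 10 bits


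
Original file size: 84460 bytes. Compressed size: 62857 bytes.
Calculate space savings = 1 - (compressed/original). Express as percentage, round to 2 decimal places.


ratio = compressed/original = 62857/84460 = 0.744222
savings = 1 - ratio = 1 - 0.744222 = 0.255778
as a percentage: 0.255778 * 100 = 25.58%

Space savings = 1 - 62857/84460 = 25.58%


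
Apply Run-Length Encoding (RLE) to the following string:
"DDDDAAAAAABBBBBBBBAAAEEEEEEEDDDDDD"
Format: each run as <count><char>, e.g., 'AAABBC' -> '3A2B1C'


Scanning runs left to right:
  i=0: run of 'D' x 4 -> '4D'
  i=4: run of 'A' x 6 -> '6A'
  i=10: run of 'B' x 8 -> '8B'
  i=18: run of 'A' x 3 -> '3A'
  i=21: run of 'E' x 7 -> '7E'
  i=28: run of 'D' x 6 -> '6D'

RLE = 4D6A8B3A7E6D


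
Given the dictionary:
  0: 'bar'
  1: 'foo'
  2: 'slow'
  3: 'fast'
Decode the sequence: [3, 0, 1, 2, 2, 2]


Look up each index in the dictionary:
  3 -> 'fast'
  0 -> 'bar'
  1 -> 'foo'
  2 -> 'slow'
  2 -> 'slow'
  2 -> 'slow'

Decoded: "fast bar foo slow slow slow"


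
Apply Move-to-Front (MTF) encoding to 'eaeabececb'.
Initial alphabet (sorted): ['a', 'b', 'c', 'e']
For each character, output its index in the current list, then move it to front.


MTF encoding:
'e': index 3 in ['a', 'b', 'c', 'e'] -> ['e', 'a', 'b', 'c']
'a': index 1 in ['e', 'a', 'b', 'c'] -> ['a', 'e', 'b', 'c']
'e': index 1 in ['a', 'e', 'b', 'c'] -> ['e', 'a', 'b', 'c']
'a': index 1 in ['e', 'a', 'b', 'c'] -> ['a', 'e', 'b', 'c']
'b': index 2 in ['a', 'e', 'b', 'c'] -> ['b', 'a', 'e', 'c']
'e': index 2 in ['b', 'a', 'e', 'c'] -> ['e', 'b', 'a', 'c']
'c': index 3 in ['e', 'b', 'a', 'c'] -> ['c', 'e', 'b', 'a']
'e': index 1 in ['c', 'e', 'b', 'a'] -> ['e', 'c', 'b', 'a']
'c': index 1 in ['e', 'c', 'b', 'a'] -> ['c', 'e', 'b', 'a']
'b': index 2 in ['c', 'e', 'b', 'a'] -> ['b', 'c', 'e', 'a']


Output: [3, 1, 1, 1, 2, 2, 3, 1, 1, 2]


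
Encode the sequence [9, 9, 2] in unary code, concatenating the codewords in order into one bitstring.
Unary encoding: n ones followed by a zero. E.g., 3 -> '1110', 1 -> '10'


Encode each number as n ones followed by a terminating 0:
  9 -> 1111111110 (10 bits)
  9 -> 1111111110 (10 bits)
  2 -> 110 (3 bits)
Total length = 10 + 10 + 3 = 23 bits.

Unary([9, 9, 2]) = 11111111101111111110110 (23 bits)


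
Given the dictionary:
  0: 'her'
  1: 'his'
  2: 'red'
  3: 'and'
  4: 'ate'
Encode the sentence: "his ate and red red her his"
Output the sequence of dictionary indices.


Look up each word in the dictionary:
  'his' -> 1
  'ate' -> 4
  'and' -> 3
  'red' -> 2
  'red' -> 2
  'her' -> 0
  'his' -> 1

Encoded: [1, 4, 3, 2, 2, 0, 1]


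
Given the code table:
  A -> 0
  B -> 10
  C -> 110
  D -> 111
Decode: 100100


Decoding:
10 -> B
0 -> A
10 -> B
0 -> A


Result: BABA


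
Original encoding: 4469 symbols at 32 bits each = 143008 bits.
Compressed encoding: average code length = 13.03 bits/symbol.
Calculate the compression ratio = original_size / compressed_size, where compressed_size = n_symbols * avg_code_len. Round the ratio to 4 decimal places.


original_size = n_symbols * orig_bits = 4469 * 32 = 143008 bits
compressed_size = n_symbols * avg_code_len = 4469 * 13.03 = 58231.07 bits
ratio = original_size / compressed_size = 143008 / 58231.07 = 2.4559

Compression ratio = 2.4559


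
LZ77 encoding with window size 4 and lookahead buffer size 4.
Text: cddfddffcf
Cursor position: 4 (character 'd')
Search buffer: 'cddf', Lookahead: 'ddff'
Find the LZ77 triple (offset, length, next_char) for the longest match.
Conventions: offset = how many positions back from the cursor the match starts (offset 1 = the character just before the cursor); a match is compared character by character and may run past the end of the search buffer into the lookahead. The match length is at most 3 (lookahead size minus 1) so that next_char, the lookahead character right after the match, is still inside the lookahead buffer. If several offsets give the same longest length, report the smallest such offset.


Try each offset into the search buffer:
  offset=1 (pos 3, char 'f'): match length 0
  offset=2 (pos 2, char 'd'): match length 1
  offset=3 (pos 1, char 'd'): match length 3
  offset=4 (pos 0, char 'c'): match length 0
Longest match has length 3 at offset 3.
next_char = character at position 4 + 3 = 7 -> 'f'

Best match: offset=3, length=3 (matching 'ddf' starting at position 1)
LZ77 triple: (3, 3, 'f')


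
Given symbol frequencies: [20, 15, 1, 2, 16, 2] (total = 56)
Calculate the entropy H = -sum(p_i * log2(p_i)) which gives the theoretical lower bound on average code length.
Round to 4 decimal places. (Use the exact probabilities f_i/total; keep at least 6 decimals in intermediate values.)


Per-symbol terms -p_i * log2(p_i) with p_i = f_i/56:
  p = 20/56 = 0.357143: log2(p) = -1.485427, -p*log2(p) = 0.530510
  p = 15/56 = 0.267857: log2(p) = -1.900464, -p*log2(p) = 0.509053
  p = 1/56 = 0.017857: log2(p) = -5.807355, -p*log2(p) = 0.103703
  p = 2/56 = 0.035714: log2(p) = -4.807355, -p*log2(p) = 0.171691
  p = 16/56 = 0.285714: log2(p) = -1.807355, -p*log2(p) = 0.516387
  p = 2/56 = 0.035714: log2(p) = -4.807355, -p*log2(p) = 0.171691
H = 0.530510 + 0.509053 + 0.103703 + 0.171691 + 0.516387 + 0.171691 = 2.003035

H = 2.003 bits/symbol


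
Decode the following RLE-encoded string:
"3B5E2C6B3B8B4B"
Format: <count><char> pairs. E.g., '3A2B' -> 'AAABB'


Expanding each <count><char> pair:
  3B -> 'BBB'
  5E -> 'EEEEE'
  2C -> 'CC'
  6B -> 'BBBBBB'
  3B -> 'BBB'
  8B -> 'BBBBBBBB'
  4B -> 'BBBB'

Decoded = BBBEEEEECCBBBBBBBBBBBBBBBBBBBBB


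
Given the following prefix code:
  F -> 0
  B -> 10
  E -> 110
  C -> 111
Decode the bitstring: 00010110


Decoding step by step:
Bits 0 -> F
Bits 0 -> F
Bits 0 -> F
Bits 10 -> B
Bits 110 -> E


Decoded message: FFFBE


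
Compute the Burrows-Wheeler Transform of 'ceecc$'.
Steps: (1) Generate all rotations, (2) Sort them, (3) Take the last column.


Rotations (sorted):
  0: $ceecc -> last char: c
  1: c$ceec -> last char: c
  2: cc$cee -> last char: e
  3: ceecc$ -> last char: $
  4: ecc$ce -> last char: e
  5: eecc$c -> last char: c


BWT = cce$ec


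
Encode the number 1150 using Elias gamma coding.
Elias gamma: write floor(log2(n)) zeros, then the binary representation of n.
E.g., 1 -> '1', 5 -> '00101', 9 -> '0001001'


num_bits = floor(log2(1150)) + 1 = 11
leading_zeros = num_bits - 1 = 10
binary(1150) = 10001111110

Elias gamma(1150) = '0000000000' + '10001111110' = 000000000010001111110 (21 bits)


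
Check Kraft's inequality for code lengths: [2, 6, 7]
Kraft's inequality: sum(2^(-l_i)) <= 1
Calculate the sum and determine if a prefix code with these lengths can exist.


Sum = 2^(-2) + 2^(-6) + 2^(-7)
    = 0.25 + 0.015625 + 0.0078125
    = 35/128 = 0.2734375
Since 0.2734375 <= 1, Kraft's inequality IS satisfied.
A prefix code with these lengths CAN exist.

Kraft sum = 0.2734375. Satisfied.


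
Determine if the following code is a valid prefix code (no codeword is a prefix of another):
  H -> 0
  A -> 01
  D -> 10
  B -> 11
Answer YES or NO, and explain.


Checking each pair (does one codeword prefix another?):
  H='0' vs A='01': prefix -- VIOLATION

NO -- this is NOT a valid prefix code. H (0) is a prefix of A (01).


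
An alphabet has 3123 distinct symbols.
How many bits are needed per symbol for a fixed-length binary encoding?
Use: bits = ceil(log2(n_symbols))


log2(3123) = 11.6087
Bracket: 2^11 = 2048 < 3123 <= 2^12 = 4096
So ceil(log2(3123)) = 12

bits = ceil(log2(3123)) = ceil(11.6087) = 12 bits


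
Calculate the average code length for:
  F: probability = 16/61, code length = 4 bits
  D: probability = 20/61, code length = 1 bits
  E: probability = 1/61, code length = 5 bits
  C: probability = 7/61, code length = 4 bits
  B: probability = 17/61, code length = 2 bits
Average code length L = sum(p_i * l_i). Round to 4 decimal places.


Weighted contributions p_i * l_i:
  F: (16/61) * 4 = 64/61
  D: (20/61) * 1 = 20/61
  E: (1/61) * 5 = 5/61
  C: (7/61) * 4 = 28/61
  B: (17/61) * 2 = 34/61
Sum = (64 + 20 + 5 + 28 + 34)/61 = 151/61

L = 151/61 = 2.4754 bits/symbol


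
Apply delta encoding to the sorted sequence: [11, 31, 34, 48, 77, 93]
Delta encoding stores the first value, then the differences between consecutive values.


First value: 11
Deltas:
  31 - 11 = 20
  34 - 31 = 3
  48 - 34 = 14
  77 - 48 = 29
  93 - 77 = 16


Delta encoded: [11, 20, 3, 14, 29, 16]


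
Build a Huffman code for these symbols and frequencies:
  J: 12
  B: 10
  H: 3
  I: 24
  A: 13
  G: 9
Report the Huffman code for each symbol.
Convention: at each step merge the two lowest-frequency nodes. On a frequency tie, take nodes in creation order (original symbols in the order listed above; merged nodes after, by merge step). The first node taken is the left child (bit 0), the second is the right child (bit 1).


Huffman tree construction:
Step 1: Merge H(3) + G(9) = 12
Step 2: Merge B(10) + J(12) = 22
Step 3: Merge (H+G)(12) + A(13) = 25
Step 4: Merge (B+J)(22) + I(24) = 46
Step 5: Merge ((H+G)+A)(25) + ((B+J)+I)(46) = 71
Read each symbol's code off the tree from the root (left child = 0, right child = 1).

Codes:
  J: 101 (length 3)
  B: 100 (length 3)
  H: 000 (length 3)
  I: 11 (length 2)
  A: 01 (length 2)
  G: 001 (length 3)
Average code length: 176/71 = 2.4789 bits/symbol


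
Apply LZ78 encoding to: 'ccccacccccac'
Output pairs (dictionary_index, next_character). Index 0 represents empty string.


LZ78 encoding steps:
Dictionary: {0: ''}
Step 1: w='' (idx 0), next='c' -> output (0, 'c'), add 'c' as idx 1
Step 2: w='c' (idx 1), next='c' -> output (1, 'c'), add 'cc' as idx 2
Step 3: w='c' (idx 1), next='a' -> output (1, 'a'), add 'ca' as idx 3
Step 4: w='cc' (idx 2), next='c' -> output (2, 'c'), add 'ccc' as idx 4
Step 5: w='cc' (idx 2), next='a' -> output (2, 'a'), add 'cca' as idx 5
Step 6: w='c' (idx 1), end of input -> output (1, '')


Encoded: [(0, 'c'), (1, 'c'), (1, 'a'), (2, 'c'), (2, 'a'), (1, '')]


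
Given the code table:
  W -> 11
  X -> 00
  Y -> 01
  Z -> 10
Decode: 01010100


Decoding:
01 -> Y
01 -> Y
01 -> Y
00 -> X


Result: YYYX


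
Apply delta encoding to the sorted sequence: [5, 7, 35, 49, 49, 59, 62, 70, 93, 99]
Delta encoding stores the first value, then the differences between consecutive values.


First value: 5
Deltas:
  7 - 5 = 2
  35 - 7 = 28
  49 - 35 = 14
  49 - 49 = 0
  59 - 49 = 10
  62 - 59 = 3
  70 - 62 = 8
  93 - 70 = 23
  99 - 93 = 6


Delta encoded: [5, 2, 28, 14, 0, 10, 3, 8, 23, 6]


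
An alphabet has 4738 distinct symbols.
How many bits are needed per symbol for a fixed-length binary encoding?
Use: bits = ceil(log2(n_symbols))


log2(4738) = 12.2101
Bracket: 2^12 = 4096 < 4738 <= 2^13 = 8192
So ceil(log2(4738)) = 13

bits = ceil(log2(4738)) = ceil(12.2101) = 13 bits


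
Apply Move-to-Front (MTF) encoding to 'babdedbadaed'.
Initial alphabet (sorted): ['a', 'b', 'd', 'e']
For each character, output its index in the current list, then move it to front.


MTF encoding:
'b': index 1 in ['a', 'b', 'd', 'e'] -> ['b', 'a', 'd', 'e']
'a': index 1 in ['b', 'a', 'd', 'e'] -> ['a', 'b', 'd', 'e']
'b': index 1 in ['a', 'b', 'd', 'e'] -> ['b', 'a', 'd', 'e']
'd': index 2 in ['b', 'a', 'd', 'e'] -> ['d', 'b', 'a', 'e']
'e': index 3 in ['d', 'b', 'a', 'e'] -> ['e', 'd', 'b', 'a']
'd': index 1 in ['e', 'd', 'b', 'a'] -> ['d', 'e', 'b', 'a']
'b': index 2 in ['d', 'e', 'b', 'a'] -> ['b', 'd', 'e', 'a']
'a': index 3 in ['b', 'd', 'e', 'a'] -> ['a', 'b', 'd', 'e']
'd': index 2 in ['a', 'b', 'd', 'e'] -> ['d', 'a', 'b', 'e']
'a': index 1 in ['d', 'a', 'b', 'e'] -> ['a', 'd', 'b', 'e']
'e': index 3 in ['a', 'd', 'b', 'e'] -> ['e', 'a', 'd', 'b']
'd': index 2 in ['e', 'a', 'd', 'b'] -> ['d', 'e', 'a', 'b']


Output: [1, 1, 1, 2, 3, 1, 2, 3, 2, 1, 3, 2]


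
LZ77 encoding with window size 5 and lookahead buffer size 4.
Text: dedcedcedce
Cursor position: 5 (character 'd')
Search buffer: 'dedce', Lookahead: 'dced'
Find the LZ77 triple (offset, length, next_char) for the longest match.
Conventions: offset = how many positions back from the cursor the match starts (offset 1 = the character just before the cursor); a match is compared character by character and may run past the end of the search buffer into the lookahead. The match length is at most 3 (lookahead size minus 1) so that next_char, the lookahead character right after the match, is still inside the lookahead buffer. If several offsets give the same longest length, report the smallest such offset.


Try each offset into the search buffer:
  offset=1 (pos 4, char 'e'): match length 0
  offset=2 (pos 3, char 'c'): match length 0
  offset=3 (pos 2, char 'd'): match length 3
  offset=4 (pos 1, char 'e'): match length 0
  offset=5 (pos 0, char 'd'): match length 1
Longest match has length 3 at offset 3.
next_char = character at position 5 + 3 = 8 -> 'd'

Best match: offset=3, length=3 (matching 'dce' starting at position 2)
LZ77 triple: (3, 3, 'd')


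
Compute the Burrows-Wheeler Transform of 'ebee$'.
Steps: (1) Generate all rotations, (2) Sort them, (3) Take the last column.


Rotations (sorted):
  0: $ebee -> last char: e
  1: bee$e -> last char: e
  2: e$ebe -> last char: e
  3: ebee$ -> last char: $
  4: ee$eb -> last char: b


BWT = eee$b


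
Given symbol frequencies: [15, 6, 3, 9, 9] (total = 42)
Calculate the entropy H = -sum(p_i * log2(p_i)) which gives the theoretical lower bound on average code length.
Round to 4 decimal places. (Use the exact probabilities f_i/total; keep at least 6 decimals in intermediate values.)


Per-symbol terms -p_i * log2(p_i) with p_i = f_i/42:
  p = 15/42 = 0.357143: log2(p) = -1.485427, -p*log2(p) = 0.530510
  p = 6/42 = 0.142857: log2(p) = -2.807355, -p*log2(p) = 0.401051
  p = 3/42 = 0.071429: log2(p) = -3.807355, -p*log2(p) = 0.271954
  p = 9/42 = 0.214286: log2(p) = -2.222392, -p*log2(p) = 0.476227
  p = 9/42 = 0.214286: log2(p) = -2.222392, -p*log2(p) = 0.476227
H = 0.530510 + 0.401051 + 0.271954 + 0.476227 + 0.476227 = 2.155969

H = 2.156 bits/symbol


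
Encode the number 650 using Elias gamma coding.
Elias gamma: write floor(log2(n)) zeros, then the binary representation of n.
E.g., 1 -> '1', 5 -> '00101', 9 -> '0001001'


num_bits = floor(log2(650)) + 1 = 10
leading_zeros = num_bits - 1 = 9
binary(650) = 1010001010

Elias gamma(650) = '000000000' + '1010001010' = 0000000001010001010 (19 bits)


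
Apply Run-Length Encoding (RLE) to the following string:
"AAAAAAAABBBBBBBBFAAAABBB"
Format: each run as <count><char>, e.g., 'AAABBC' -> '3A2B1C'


Scanning runs left to right:
  i=0: run of 'A' x 8 -> '8A'
  i=8: run of 'B' x 8 -> '8B'
  i=16: run of 'F' x 1 -> '1F'
  i=17: run of 'A' x 4 -> '4A'
  i=21: run of 'B' x 3 -> '3B'

RLE = 8A8B1F4A3B


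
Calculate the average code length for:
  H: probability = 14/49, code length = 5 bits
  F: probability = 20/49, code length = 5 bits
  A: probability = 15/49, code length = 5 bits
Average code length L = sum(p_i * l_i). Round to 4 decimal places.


Weighted contributions p_i * l_i:
  H: (14/49) * 5 = 70/49
  F: (20/49) * 5 = 100/49
  A: (15/49) * 5 = 75/49
Sum = (70 + 100 + 75)/49 = 245/49

L = 245/49 = 5.0000 bits/symbol


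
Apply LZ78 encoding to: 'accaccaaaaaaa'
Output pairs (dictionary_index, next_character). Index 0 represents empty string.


LZ78 encoding steps:
Dictionary: {0: ''}
Step 1: w='' (idx 0), next='a' -> output (0, 'a'), add 'a' as idx 1
Step 2: w='' (idx 0), next='c' -> output (0, 'c'), add 'c' as idx 2
Step 3: w='c' (idx 2), next='a' -> output (2, 'a'), add 'ca' as idx 3
Step 4: w='c' (idx 2), next='c' -> output (2, 'c'), add 'cc' as idx 4
Step 5: w='a' (idx 1), next='a' -> output (1, 'a'), add 'aa' as idx 5
Step 6: w='aa' (idx 5), next='a' -> output (5, 'a'), add 'aaa' as idx 6
Step 7: w='aa' (idx 5), end of input -> output (5, '')


Encoded: [(0, 'a'), (0, 'c'), (2, 'a'), (2, 'c'), (1, 'a'), (5, 'a'), (5, '')]


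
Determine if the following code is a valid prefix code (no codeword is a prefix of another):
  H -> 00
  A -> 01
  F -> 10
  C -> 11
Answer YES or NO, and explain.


Checking each pair (does one codeword prefix another?):
  H='00' vs A='01': no prefix
  H='00' vs F='10': no prefix
  H='00' vs C='11': no prefix
  A='01' vs H='00': no prefix
  A='01' vs F='10': no prefix
  A='01' vs C='11': no prefix
  F='10' vs H='00': no prefix
  F='10' vs A='01': no prefix
  F='10' vs C='11': no prefix
  C='11' vs H='00': no prefix
  C='11' vs A='01': no prefix
  C='11' vs F='10': no prefix
No violation found over all pairs.

YES -- this is a valid prefix code. No codeword is a prefix of any other codeword.


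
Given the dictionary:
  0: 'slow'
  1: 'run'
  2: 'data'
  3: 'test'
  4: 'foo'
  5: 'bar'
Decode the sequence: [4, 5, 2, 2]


Look up each index in the dictionary:
  4 -> 'foo'
  5 -> 'bar'
  2 -> 'data'
  2 -> 'data'

Decoded: "foo bar data data"


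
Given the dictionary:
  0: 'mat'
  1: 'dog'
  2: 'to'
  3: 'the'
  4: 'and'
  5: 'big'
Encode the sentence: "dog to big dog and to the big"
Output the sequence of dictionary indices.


Look up each word in the dictionary:
  'dog' -> 1
  'to' -> 2
  'big' -> 5
  'dog' -> 1
  'and' -> 4
  'to' -> 2
  'the' -> 3
  'big' -> 5

Encoded: [1, 2, 5, 1, 4, 2, 3, 5]


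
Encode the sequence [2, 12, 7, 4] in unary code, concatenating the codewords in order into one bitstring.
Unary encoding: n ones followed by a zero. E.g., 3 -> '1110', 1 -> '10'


Encode each number as n ones followed by a terminating 0:
  2 -> 110 (3 bits)
  12 -> 1111111111110 (13 bits)
  7 -> 11111110 (8 bits)
  4 -> 11110 (5 bits)
Total length = 3 + 13 + 8 + 5 = 29 bits.

Unary([2, 12, 7, 4]) = 11011111111111101111111011110 (29 bits)


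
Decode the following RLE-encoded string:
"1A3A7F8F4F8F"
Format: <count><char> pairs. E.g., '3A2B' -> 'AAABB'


Expanding each <count><char> pair:
  1A -> 'A'
  3A -> 'AAA'
  7F -> 'FFFFFFF'
  8F -> 'FFFFFFFF'
  4F -> 'FFFF'
  8F -> 'FFFFFFFF'

Decoded = AAAAFFFFFFFFFFFFFFFFFFFFFFFFFFF


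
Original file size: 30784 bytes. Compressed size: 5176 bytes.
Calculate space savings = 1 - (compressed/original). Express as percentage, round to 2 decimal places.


ratio = compressed/original = 5176/30784 = 0.168139
savings = 1 - ratio = 1 - 0.168139 = 0.831861
as a percentage: 0.831861 * 100 = 83.19%

Space savings = 1 - 5176/30784 = 83.19%


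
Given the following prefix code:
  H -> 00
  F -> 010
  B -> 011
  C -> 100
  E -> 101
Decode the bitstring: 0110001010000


Decoding step by step:
Bits 011 -> B
Bits 00 -> H
Bits 010 -> F
Bits 100 -> C
Bits 00 -> H


Decoded message: BHFCH


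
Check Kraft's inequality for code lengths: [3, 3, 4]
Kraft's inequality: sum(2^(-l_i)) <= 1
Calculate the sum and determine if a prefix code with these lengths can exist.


Sum = 2^(-3) + 2^(-3) + 2^(-4)
    = 0.125 + 0.125 + 0.0625
    = 5/16 = 0.3125
Since 0.3125 <= 1, Kraft's inequality IS satisfied.
A prefix code with these lengths CAN exist.

Kraft sum = 0.3125. Satisfied.


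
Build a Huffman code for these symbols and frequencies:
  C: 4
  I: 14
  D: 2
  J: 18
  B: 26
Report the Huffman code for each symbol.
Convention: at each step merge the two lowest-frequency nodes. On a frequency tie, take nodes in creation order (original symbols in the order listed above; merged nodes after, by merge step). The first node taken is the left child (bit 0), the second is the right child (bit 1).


Huffman tree construction:
Step 1: Merge D(2) + C(4) = 6
Step 2: Merge (D+C)(6) + I(14) = 20
Step 3: Merge J(18) + ((D+C)+I)(20) = 38
Step 4: Merge B(26) + (J+((D+C)+I))(38) = 64
Read each symbol's code off the tree from the root (left child = 0, right child = 1).

Codes:
  C: 1101 (length 4)
  I: 111 (length 3)
  D: 1100 (length 4)
  J: 10 (length 2)
  B: 0 (length 1)
Average code length: 128/64 = 2.0000 bits/symbol


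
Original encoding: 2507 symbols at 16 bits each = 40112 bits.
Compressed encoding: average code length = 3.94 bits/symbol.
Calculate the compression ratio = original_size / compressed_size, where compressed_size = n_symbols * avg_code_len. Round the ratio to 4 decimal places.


original_size = n_symbols * orig_bits = 2507 * 16 = 40112 bits
compressed_size = n_symbols * avg_code_len = 2507 * 3.94 = 9877.58 bits
ratio = original_size / compressed_size = 40112 / 9877.58 = 4.0609

Compression ratio = 4.0609


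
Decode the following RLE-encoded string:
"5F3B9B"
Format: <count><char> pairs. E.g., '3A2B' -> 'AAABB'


Expanding each <count><char> pair:
  5F -> 'FFFFF'
  3B -> 'BBB'
  9B -> 'BBBBBBBBB'

Decoded = FFFFFBBBBBBBBBBBB


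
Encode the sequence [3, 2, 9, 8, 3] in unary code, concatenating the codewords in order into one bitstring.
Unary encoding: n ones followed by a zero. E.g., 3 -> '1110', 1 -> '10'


Encode each number as n ones followed by a terminating 0:
  3 -> 1110 (4 bits)
  2 -> 110 (3 bits)
  9 -> 1111111110 (10 bits)
  8 -> 111111110 (9 bits)
  3 -> 1110 (4 bits)
Total length = 4 + 3 + 10 + 9 + 4 = 30 bits.

Unary([3, 2, 9, 8, 3]) = 111011011111111101111111101110 (30 bits)


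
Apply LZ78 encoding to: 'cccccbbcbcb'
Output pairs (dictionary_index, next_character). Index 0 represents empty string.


LZ78 encoding steps:
Dictionary: {0: ''}
Step 1: w='' (idx 0), next='c' -> output (0, 'c'), add 'c' as idx 1
Step 2: w='c' (idx 1), next='c' -> output (1, 'c'), add 'cc' as idx 2
Step 3: w='cc' (idx 2), next='b' -> output (2, 'b'), add 'ccb' as idx 3
Step 4: w='' (idx 0), next='b' -> output (0, 'b'), add 'b' as idx 4
Step 5: w='c' (idx 1), next='b' -> output (1, 'b'), add 'cb' as idx 5
Step 6: w='cb' (idx 5), end of input -> output (5, '')


Encoded: [(0, 'c'), (1, 'c'), (2, 'b'), (0, 'b'), (1, 'b'), (5, '')]


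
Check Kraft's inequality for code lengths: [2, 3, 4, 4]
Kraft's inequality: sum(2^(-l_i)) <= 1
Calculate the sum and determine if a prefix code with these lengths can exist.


Sum = 2^(-2) + 2^(-3) + 2^(-4) + 2^(-4)
    = 0.25 + 0.125 + 0.0625 + 0.0625
    = 8/16 = 0.5
Since 0.5 <= 1, Kraft's inequality IS satisfied.
A prefix code with these lengths CAN exist.

Kraft sum = 0.5. Satisfied.


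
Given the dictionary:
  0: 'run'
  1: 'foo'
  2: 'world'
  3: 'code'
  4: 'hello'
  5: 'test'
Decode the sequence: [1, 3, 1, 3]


Look up each index in the dictionary:
  1 -> 'foo'
  3 -> 'code'
  1 -> 'foo'
  3 -> 'code'

Decoded: "foo code foo code"
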